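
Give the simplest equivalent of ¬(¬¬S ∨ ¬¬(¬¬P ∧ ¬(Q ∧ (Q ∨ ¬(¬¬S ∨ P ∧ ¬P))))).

¬S ∧ (¬P ∨ Q)

¬(¬¬S ∨ ¬¬(¬¬P ∧ ¬(Q ∧ (Q ∨ ¬(¬¬S ∨ P ∧ ¬P)))))
= ¬(¬¬S ∨ ¬¬(¬¬P ∧ ¬(Q ∧ (Q ∨ ¬(S ∨ P ∧ ¬P)))))
= ¬(¬¬S ∨ ¬(¬P ∨ Q ∧ (Q ∨ ¬(S ∨ P ∧ ¬P))))
= ¬(¬¬S ∨ ¬(¬P ∨ Q ∧ (Q ∨ ¬S)))
= ¬S ∧ (¬P ∨ Q ∧ (Q ∨ ¬S))
= ¬S ∧ (¬P ∨ Q)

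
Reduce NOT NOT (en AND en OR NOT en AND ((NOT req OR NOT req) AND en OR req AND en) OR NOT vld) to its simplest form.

en OR NOT vld

NOT NOT (en AND en OR NOT en AND ((NOT req OR NOT req) AND en OR req AND en) OR NOT vld)
= NOT NOT (en AND en OR NOT en AND (NOT req AND en OR req AND en) OR NOT vld)
= NOT NOT (en AND en OR NOT en AND en OR NOT vld)
= NOT NOT (en OR NOT vld)
= en OR NOT vld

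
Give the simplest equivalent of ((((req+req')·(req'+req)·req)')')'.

req'

((((req+req')·(req'+req)·req)')')'
= ((req+req')·(req'+req)·req)'   [double negation]
= ((req'+req)·req)'   [complement / identity]
= req'   [complement / identity]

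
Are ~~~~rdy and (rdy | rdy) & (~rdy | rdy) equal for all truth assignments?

Yes

E1: ~~~~rdy
    = ~~rdy   — double negation
    = rdy   — double negation
E2: (rdy | rdy) & (~rdy | rdy)
    = rdy & ~rdy | rdy   — distribution
    = rdy   — complement / identity
Both reduce to rdy, so they are equivalent.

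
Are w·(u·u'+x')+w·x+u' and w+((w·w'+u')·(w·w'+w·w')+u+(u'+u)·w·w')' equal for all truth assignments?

Yes

E1: w·(u·u'+x')+w·x+u'
    = w·x'+w·x+u'   — complement / identity
    = w+u'   — distribution
E2: w+((w·w'+u')·(w·w'+w·w')+u+(u'+u)·w·w')'
    = w+((w·w'+u')·w·w'+u+(u'+u)·w·w')'   — idempotence
    = w+((w·w'+u')·w·w'+u+w·w')'   — complement / identity
    = w+(w·w'+u+w·w')'   — absorption
    = w+(w·w'+u)'   — complement / identity
    = w+u'   — complement / identity
Both reduce to w+u', so they are equivalent.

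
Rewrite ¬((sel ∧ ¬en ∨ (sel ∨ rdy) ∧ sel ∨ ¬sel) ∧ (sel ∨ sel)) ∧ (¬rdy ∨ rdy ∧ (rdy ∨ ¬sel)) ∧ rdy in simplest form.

¬((sel ∧ ¬en ∨ (sel ∨ rdy) ∧ sel ∨ ¬sel) ∧ (sel ∨ sel)) ∧ (¬rdy ∨ rdy ∧ (rdy ∨ ¬sel)) ∧ rdy
= ¬((sel ∧ ¬en ∨ sel ∨ ¬sel) ∧ (sel ∨ sel)) ∧ (¬rdy ∨ rdy ∧ (rdy ∨ ¬sel)) ∧ rdy   (absorption)
= ¬((sel ∨ ¬sel) ∧ (sel ∨ sel)) ∧ (¬rdy ∨ rdy ∧ (rdy ∨ ¬sel)) ∧ rdy   (absorption)
= ¬(sel ∨ ¬sel ∧ sel) ∧ (¬rdy ∨ rdy ∧ (rdy ∨ ¬sel)) ∧ rdy   (distribution)
= ¬sel ∧ (¬rdy ∨ rdy ∧ (rdy ∨ ¬sel)) ∧ rdy   (complement / identity)
= ¬sel ∧ (¬rdy ∨ rdy) ∧ rdy   (absorption)
= ¬sel ∧ rdy   (complement / identity)

¬sel ∧ rdy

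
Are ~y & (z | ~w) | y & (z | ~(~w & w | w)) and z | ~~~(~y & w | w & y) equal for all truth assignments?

E1: ~y & (z | ~w) | y & (z | ~(~w & w | w))
    = ~y & (z | ~w) | y & (z | ~w)
    = z | ~w
E2: z | ~~~(~y & w | w & y)
    = z | ~(~y & w | w & y)
    = z | ~w
Both reduce to z | ~w, so they are equivalent.

Yes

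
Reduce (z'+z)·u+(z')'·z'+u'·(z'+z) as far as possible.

(z'+z)·u+(z')'·z'+u'·(z'+z)
= (z'+z)·u+z·z'+u'·(z'+z)   — double negation
= (z'+z)·u+u'·(z'+z)   — complement / identity
= z'+z   — distribution
= 1   — complement

1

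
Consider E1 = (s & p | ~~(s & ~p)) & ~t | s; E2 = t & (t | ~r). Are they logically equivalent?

No

E1: (s & p | ~~(s & ~p)) & ~t | s
    = (s & p | s & ~p) & ~t | s   (double negation)
    = s & ~t | s   (distribution)
    = s   (absorption)
E2: t & (t | ~r)
    = t   (absorption)
These differ: at p=0, r=0, s=0, t=1, E1 = 0 but E2 = 1.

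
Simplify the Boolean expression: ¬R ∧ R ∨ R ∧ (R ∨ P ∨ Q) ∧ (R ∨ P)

R

¬R ∧ R ∨ R ∧ (R ∨ P ∨ Q) ∧ (R ∨ P)
= ¬R ∧ R ∨ R ∧ (R ∨ P)   (absorption)
= ¬R ∧ R ∨ R   (absorption)
= R   (complement / identity)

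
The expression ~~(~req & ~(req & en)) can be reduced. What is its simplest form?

~~(~req & ~(req & en))
= ~(req | req & en)   [De Morgan]
= ~req   [absorption]

~req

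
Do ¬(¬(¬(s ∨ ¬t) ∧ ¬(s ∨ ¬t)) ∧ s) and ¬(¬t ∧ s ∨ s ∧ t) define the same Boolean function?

Yes

E1: ¬(¬(¬(s ∨ ¬t) ∧ ¬(s ∨ ¬t)) ∧ s)
    = ¬(¬¬(s ∨ ¬t) ∧ s)
    = ¬((s ∨ ¬t) ∧ s)
    = ¬s
E2: ¬(¬t ∧ s ∨ s ∧ t)
    = ¬s
Both reduce to ¬s, so they are equivalent.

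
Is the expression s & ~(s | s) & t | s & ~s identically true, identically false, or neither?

identically false

s & ~(s | s) & t | s & ~s
= s & ~s & t | s & ~s
= s & ~s
= 0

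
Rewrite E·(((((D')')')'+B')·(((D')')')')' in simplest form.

E·(((((D')')')'+B')·(((D')')')')'
= E·((((D')')')')'
= E·((D')')'
= E·D'

E·D'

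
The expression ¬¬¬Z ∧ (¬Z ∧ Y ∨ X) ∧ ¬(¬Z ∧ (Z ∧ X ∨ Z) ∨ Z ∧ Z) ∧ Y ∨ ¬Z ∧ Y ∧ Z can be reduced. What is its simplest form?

¬¬¬Z ∧ (¬Z ∧ Y ∨ X) ∧ ¬(¬Z ∧ (Z ∧ X ∨ Z) ∨ Z ∧ Z) ∧ Y ∨ ¬Z ∧ Y ∧ Z
= ¬¬¬Z ∧ (¬Z ∧ Y ∨ X) ∧ ¬(¬Z ∧ Z ∨ Z ∧ Z) ∧ Y ∨ ¬Z ∧ Y ∧ Z   [absorption]
= ¬Z ∧ (¬Z ∧ Y ∨ X) ∧ ¬(¬Z ∧ Z ∨ Z ∧ Z) ∧ Y ∨ ¬Z ∧ Y ∧ Z   [double negation]
= ¬Z ∧ (¬Z ∧ Y ∨ X) ∧ ¬Z ∧ Y ∨ ¬Z ∧ Y ∧ Z   [distribution]
= ¬Z ∧ ¬Z ∧ Y ∨ ¬Z ∧ Y ∧ Z   [absorption]
= ¬Z ∧ Y   [distribution]

¬Z ∧ Y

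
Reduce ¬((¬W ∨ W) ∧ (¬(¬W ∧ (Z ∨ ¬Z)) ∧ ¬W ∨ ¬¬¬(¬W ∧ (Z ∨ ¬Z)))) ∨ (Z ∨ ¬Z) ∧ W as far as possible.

True

¬((¬W ∨ W) ∧ (¬(¬W ∧ (Z ∨ ¬Z)) ∧ ¬W ∨ ¬¬¬(¬W ∧ (Z ∨ ¬Z)))) ∨ (Z ∨ ¬Z) ∧ W
= ¬(¬(¬W ∧ (Z ∨ ¬Z)) ∧ ¬W ∨ ¬¬¬(¬W ∧ (Z ∨ ¬Z))) ∨ (Z ∨ ¬Z) ∧ W   — complement / identity
= ¬(¬(¬W ∧ (Z ∨ ¬Z)) ∧ ¬W ∨ ¬(¬W ∧ (Z ∨ ¬Z))) ∨ (Z ∨ ¬Z) ∧ W   — double negation
= ¬¬(¬W ∧ (Z ∨ ¬Z)) ∨ (Z ∨ ¬Z) ∧ W   — absorption
= ¬W ∧ (Z ∨ ¬Z) ∨ (Z ∨ ¬Z) ∧ W   — double negation
= Z ∨ ¬Z   — distribution
= True   — complement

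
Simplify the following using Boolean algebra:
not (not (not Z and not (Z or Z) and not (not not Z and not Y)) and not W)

not (not (not Z and not (Z or Z) and not (not not Z and not Y)) and not W)
= not (not (not Z and not Z and not (not not Z and not Y)) and not W)
= not (not (not Z and not (not not Z and not Y)) and not W)
= not (not (not Z and (not Z or Y)) and not W)
= not Z and (not Z or Y) or W
= not Z or W

not Z or W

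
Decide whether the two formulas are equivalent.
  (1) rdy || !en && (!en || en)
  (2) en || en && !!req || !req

No

E1: rdy || !en && (!en || en)
    = rdy || !en
E2: en || en && !!req || !req
    = en || en && req || !req
    = en || !req
These differ: at en=0, rdy=0, req=1, E1 = 1 but E2 = 0.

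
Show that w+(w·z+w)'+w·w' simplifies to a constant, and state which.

1

w+(w·z+w)'+w·w'
= w+w'+w·w'   (absorption)
= w+w'   (complement / identity)
= 1   (complement)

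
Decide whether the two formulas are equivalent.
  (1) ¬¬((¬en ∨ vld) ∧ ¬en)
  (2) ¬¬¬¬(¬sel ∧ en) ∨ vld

E1: ¬¬((¬en ∨ vld) ∧ ¬en)
    = ¬¬¬en
    = ¬en
E2: ¬¬¬¬(¬sel ∧ en) ∨ vld
    = ¬¬(¬sel ∧ en) ∨ vld
    = ¬sel ∧ en ∨ vld
These differ: at en=0, sel=1, vld=0, E1 = 1 but E2 = 0.

No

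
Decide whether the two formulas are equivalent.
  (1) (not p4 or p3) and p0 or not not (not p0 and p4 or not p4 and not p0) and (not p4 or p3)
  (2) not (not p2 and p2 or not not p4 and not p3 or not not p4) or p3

E1: (not p4 or p3) and p0 or not not (not p0 and p4 or not p4 and not p0) and (not p4 or p3)
    = (not p4 or p3) and p0 or not not not p0 and (not p4 or p3)   — distribution
    = (not p4 or p3) and p0 or not p0 and (not p4 or p3)   — double negation
    = not p4 or p3   — distribution
E2: not (not p2 and p2 or not not p4 and not p3 or not not p4) or p3
    = not (not not p4 and not p3 or not not p4) or p3   — complement / identity
    = not not not p4 or p3   — absorption
    = not p4 or p3   — double negation
Both reduce to not p4 or p3, so they are equivalent.

Yes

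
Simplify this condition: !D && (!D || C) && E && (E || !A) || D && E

!D && (!D || C) && E && (E || !A) || D && E
= !D && (!D || C) && E || D && E   [absorption]
= !D && E || D && E   [absorption]
= E && (!D || D)   [distribution]
= E   [complement / identity]

E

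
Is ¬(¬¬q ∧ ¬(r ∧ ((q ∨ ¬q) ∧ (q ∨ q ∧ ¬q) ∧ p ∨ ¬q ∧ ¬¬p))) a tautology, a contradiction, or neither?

neither

¬(¬¬q ∧ ¬(r ∧ ((q ∨ ¬q) ∧ (q ∨ q ∧ ¬q) ∧ p ∨ ¬q ∧ ¬¬p)))
= ¬(¬¬q ∧ ¬(r ∧ ((q ∨ ¬q) ∧ (q ∨ q ∧ ¬q) ∧ p ∨ ¬q ∧ p)))
= ¬(¬¬q ∧ ¬(r ∧ ((q ∨ ¬q) ∧ q ∧ p ∨ ¬q ∧ p)))
= ¬(¬¬q ∧ ¬(r ∧ (q ∧ p ∨ ¬q ∧ p)))
= ¬(¬¬q ∧ ¬(r ∧ p))
= ¬q ∨ r ∧ p
This depends on p, q, r, so it is not a constant.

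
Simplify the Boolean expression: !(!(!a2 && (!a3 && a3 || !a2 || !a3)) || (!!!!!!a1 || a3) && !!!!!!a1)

!a2 && !a1

!(!(!a2 && (!a3 && a3 || !a2 || !a3)) || (!!!!!!a1 || a3) && !!!!!!a1)
= !(!(!a2 && (!a2 || !a3)) || (!!!!!!a1 || a3) && !!!!!!a1)   — complement / identity
= !(!!a2 || (!!!!!!a1 || a3) && !!!!!!a1)   — absorption
= !(!!a2 || !!!!!!a1)   — absorption
= !(!!a2 || !!!!a1)   — double negation
= !a2 && !!!a1   — De Morgan
= !a2 && !a1   — double negation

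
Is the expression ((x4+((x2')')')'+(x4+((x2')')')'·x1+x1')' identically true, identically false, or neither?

((x4+((x2')')')'+(x4+((x2')')')'·x1+x1')'
= ((x4+((x2')')')'+x1')'   — absorption
= ((x4+x2')'+x1')'   — double negation
= (x4+x2')·x1   — De Morgan
This depends on x1, x2, x4, so it is not a constant.

neither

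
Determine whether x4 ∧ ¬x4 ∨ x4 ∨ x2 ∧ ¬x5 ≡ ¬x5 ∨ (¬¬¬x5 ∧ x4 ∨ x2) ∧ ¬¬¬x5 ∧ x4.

E1: x4 ∧ ¬x4 ∨ x4 ∨ x2 ∧ ¬x5
    = x4 ∨ x2 ∧ ¬x5   (complement / identity)
E2: ¬x5 ∨ (¬¬¬x5 ∧ x4 ∨ x2) ∧ ¬¬¬x5 ∧ x4
    = ¬x5 ∨ ¬¬¬x5 ∧ x4   (absorption)
    = ¬x5 ∨ ¬x5 ∧ x4   (double negation)
    = ¬x5   (absorption)
These differ: at x2=0, x4=0, x5=0, E1 = 0 but E2 = 1.

No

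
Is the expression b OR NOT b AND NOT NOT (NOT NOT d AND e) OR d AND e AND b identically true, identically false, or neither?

neither

b OR NOT b AND NOT NOT (NOT NOT d AND e) OR d AND e AND b
= b OR NOT b AND NOT NOT d AND e OR d AND e AND b   — double negation
= b OR NOT b AND d AND e OR d AND e AND b   — double negation
= b OR d AND e   — distribution
This depends on b, d, e, so it is not a constant.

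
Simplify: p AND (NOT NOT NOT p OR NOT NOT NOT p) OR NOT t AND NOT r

NOT t AND NOT r

p AND (NOT NOT NOT p OR NOT NOT NOT p) OR NOT t AND NOT r
= p AND (NOT NOT NOT p OR NOT p) OR NOT t AND NOT r   [double negation]
= p AND (NOT p OR NOT p) OR NOT t AND NOT r   [double negation]
= p AND NOT p OR NOT t AND NOT r   [idempotence]
= NOT t AND NOT r   [complement / identity]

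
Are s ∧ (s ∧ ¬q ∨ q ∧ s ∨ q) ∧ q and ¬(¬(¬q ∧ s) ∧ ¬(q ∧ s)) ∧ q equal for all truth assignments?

E1: s ∧ (s ∧ ¬q ∨ q ∧ s ∨ q) ∧ q
    = s ∧ (s ∨ q) ∧ q   (distribution)
    = s ∧ q   (absorption)
E2: ¬(¬(¬q ∧ s) ∧ ¬(q ∧ s)) ∧ q
    = (¬q ∧ s ∨ q ∧ s) ∧ q   (De Morgan)
    = s ∧ q   (distribution)
Both reduce to s ∧ q, so they are equivalent.

Yes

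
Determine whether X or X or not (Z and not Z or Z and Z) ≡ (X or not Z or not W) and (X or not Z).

E1: X or X or not (Z and not Z or Z and Z)
    = X or not (Z and not Z or Z and Z)   — idempotence
    = X or not Z   — distribution
E2: (X or not Z or not W) and (X or not Z)
    = X or not Z   — absorption
Both reduce to X or not Z, so they are equivalent.

Yes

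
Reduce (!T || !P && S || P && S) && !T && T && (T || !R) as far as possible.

false

(!T || !P && S || P && S) && !T && T && (T || !R)
= (!T || !P && S || P && S) && !T && T
= (!T || S) && !T && T
= !T && T
= false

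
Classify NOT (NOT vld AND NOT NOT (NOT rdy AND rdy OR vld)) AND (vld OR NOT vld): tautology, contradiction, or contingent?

NOT (NOT vld AND NOT NOT (NOT rdy AND rdy OR vld)) AND (vld OR NOT vld)
= NOT (NOT vld AND NOT NOT vld) AND (vld OR NOT vld)
= (vld OR NOT vld) AND (vld OR NOT vld)
= vld OR NOT vld
= TRUE

tautology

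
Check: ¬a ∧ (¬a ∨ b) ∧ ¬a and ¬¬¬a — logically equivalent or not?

E1: ¬a ∧ (¬a ∨ b) ∧ ¬a
    = ¬a ∧ ¬a   [absorption]
    = ¬a   [idempotence]
E2: ¬¬¬a
    = ¬a   [double negation]
Both reduce to ¬a, so they are equivalent.

Yes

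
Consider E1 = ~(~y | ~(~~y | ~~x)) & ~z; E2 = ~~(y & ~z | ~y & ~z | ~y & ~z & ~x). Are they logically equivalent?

E1: ~(~y | ~(~~y | ~~x)) & ~z
    = ~(~y | ~y & ~x) & ~z   [De Morgan]
    = ~~y & ~z   [absorption]
    = y & ~z   [double negation]
E2: ~~(y & ~z | ~y & ~z | ~y & ~z & ~x)
    = ~~(y & ~z | ~y & ~z)   [absorption]
    = ~~~z   [distribution]
    = ~z   [double negation]
These differ: at x=0, y=0, z=0, E1 = 0 but E2 = 1.

No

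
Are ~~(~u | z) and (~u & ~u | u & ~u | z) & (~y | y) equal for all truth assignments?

E1: ~~(~u | z)
    = ~u | z   [double negation]
E2: (~u & ~u | u & ~u | z) & (~y | y)
    = ~u & ~u | u & ~u | z   [complement / identity]
    = ~u | z   [distribution]
Both reduce to ~u | z, so they are equivalent.

Yes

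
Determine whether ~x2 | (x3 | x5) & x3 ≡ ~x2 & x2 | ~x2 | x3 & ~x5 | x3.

E1: ~x2 | (x3 | x5) & x3
    = ~x2 | x3   — absorption
E2: ~x2 & x2 | ~x2 | x3 & ~x5 | x3
    = ~x2 & x2 | ~x2 | x3   — absorption
    = ~x2 | x3   — complement / identity
Both reduce to ~x2 | x3, so they are equivalent.

Yes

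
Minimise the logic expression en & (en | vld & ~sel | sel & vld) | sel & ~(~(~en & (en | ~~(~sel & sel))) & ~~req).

en & (en | vld & ~sel | sel & vld) | sel & ~(~(~en & (en | ~~(~sel & sel))) & ~~req)
= en & (en | vld & ~sel | sel & vld) | sel & (~en & (en | ~~(~sel & sel)) | ~req)
= en & (en | vld) | sel & (~en & (en | ~~(~sel & sel)) | ~req)
= en | sel & (~en & (en | ~~(~sel & sel)) | ~req)
= en | sel & (~en & (en | ~sel & sel) | ~req)
= en | sel & (~en & en | ~req)
= en | sel & ~req

en | sel & ~req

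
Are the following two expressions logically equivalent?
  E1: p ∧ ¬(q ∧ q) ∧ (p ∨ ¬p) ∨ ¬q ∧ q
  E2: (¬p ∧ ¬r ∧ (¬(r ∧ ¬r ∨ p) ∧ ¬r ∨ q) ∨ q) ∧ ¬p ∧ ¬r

No

E1: p ∧ ¬(q ∧ q) ∧ (p ∨ ¬p) ∨ ¬q ∧ q
    = p ∧ ¬(q ∧ q) ∧ (p ∨ ¬p)
    = p ∧ ¬(q ∧ q)
    = p ∧ ¬q
E2: (¬p ∧ ¬r ∧ (¬(r ∧ ¬r ∨ p) ∧ ¬r ∨ q) ∨ q) ∧ ¬p ∧ ¬r
    = (¬p ∧ ¬r ∧ (¬p ∧ ¬r ∨ q) ∨ q) ∧ ¬p ∧ ¬r
    = (¬p ∧ ¬r ∨ q) ∧ ¬p ∧ ¬r
    = ¬p ∧ ¬r
These differ: at p=1, q=0, r=0, E1 = 1 but E2 = 0.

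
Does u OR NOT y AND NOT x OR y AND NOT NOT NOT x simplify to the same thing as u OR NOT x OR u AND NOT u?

E1: u OR NOT y AND NOT x OR y AND NOT NOT NOT x
    = u OR NOT y AND NOT x OR y AND NOT x   — double negation
    = u OR NOT x   — distribution
E2: u OR NOT x OR u AND NOT u
    = u OR NOT x   — complement / identity
Both reduce to u OR NOT x, so they are equivalent.

Yes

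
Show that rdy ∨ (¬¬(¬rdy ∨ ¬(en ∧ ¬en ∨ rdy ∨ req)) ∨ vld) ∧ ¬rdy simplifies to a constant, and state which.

True

rdy ∨ (¬¬(¬rdy ∨ ¬(en ∧ ¬en ∨ rdy ∨ req)) ∨ vld) ∧ ¬rdy
= rdy ∨ (¬(rdy ∧ (en ∧ ¬en ∨ rdy ∨ req)) ∨ vld) ∧ ¬rdy   (De Morgan)
= rdy ∨ (¬(rdy ∧ (rdy ∨ req)) ∨ vld) ∧ ¬rdy   (complement / identity)
= rdy ∨ (¬rdy ∨ vld) ∧ ¬rdy   (absorption)
= rdy ∨ ¬rdy   (absorption)
= True   (complement)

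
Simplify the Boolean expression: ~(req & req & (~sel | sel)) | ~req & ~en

~req

~(req & req & (~sel | sel)) | ~req & ~en
= ~(req & req) | ~req & ~en
= ~req | ~req & ~en
= ~req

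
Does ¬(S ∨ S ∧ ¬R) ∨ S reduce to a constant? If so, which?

yes, True

¬(S ∨ S ∧ ¬R) ∨ S
= ¬S ∨ S   [absorption]
= True   [complement]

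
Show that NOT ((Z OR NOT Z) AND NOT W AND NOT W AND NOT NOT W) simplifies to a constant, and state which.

NOT ((Z OR NOT Z) AND NOT W AND NOT W AND NOT NOT W)
= NOT (NOT W AND NOT W AND NOT NOT W)   — complement / identity
= NOT (NOT W AND NOT NOT W)   — idempotence
= W OR NOT W   — De Morgan
= TRUE   — complement

TRUE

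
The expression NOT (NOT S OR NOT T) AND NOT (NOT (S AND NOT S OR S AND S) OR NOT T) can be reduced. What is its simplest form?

S AND T

NOT (NOT S OR NOT T) AND NOT (NOT (S AND NOT S OR S AND S) OR NOT T)
= NOT (NOT S OR NOT T) AND NOT (NOT S OR NOT T)
= NOT (NOT S OR NOT T)
= S AND T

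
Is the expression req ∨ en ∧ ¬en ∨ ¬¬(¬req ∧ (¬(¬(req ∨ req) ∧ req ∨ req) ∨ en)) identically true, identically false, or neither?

req ∨ en ∧ ¬en ∨ ¬¬(¬req ∧ (¬(¬(req ∨ req) ∧ req ∨ req) ∨ en))
= req ∨ ¬¬(¬req ∧ (¬(¬(req ∨ req) ∧ req ∨ req) ∨ en))   [complement / identity]
= req ∨ ¬¬(¬req ∧ (¬(¬req ∧ req ∨ req) ∨ en))   [idempotence]
= req ∨ ¬¬(¬req ∧ (¬req ∨ en))   [complement / identity]
= req ∨ ¬¬¬req   [absorption]
= req ∨ ¬req   [double negation]
= True   [complement]

identically true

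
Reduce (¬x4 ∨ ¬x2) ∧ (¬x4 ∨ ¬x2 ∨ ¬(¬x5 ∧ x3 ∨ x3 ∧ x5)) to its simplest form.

(¬x4 ∨ ¬x2) ∧ (¬x4 ∨ ¬x2 ∨ ¬(¬x5 ∧ x3 ∨ x3 ∧ x5))
= (¬x4 ∨ ¬x2) ∧ (¬x4 ∨ ¬x2 ∨ ¬x3)   (distribution)
= ¬x4 ∨ ¬x2   (absorption)

¬x4 ∨ ¬x2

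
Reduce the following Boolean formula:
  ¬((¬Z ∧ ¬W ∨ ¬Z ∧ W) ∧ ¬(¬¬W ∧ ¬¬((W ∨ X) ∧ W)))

¬((¬Z ∧ ¬W ∨ ¬Z ∧ W) ∧ ¬(¬¬W ∧ ¬¬((W ∨ X) ∧ W)))
= ¬((¬Z ∧ ¬W ∨ ¬Z ∧ W) ∧ (¬W ∨ ¬((W ∨ X) ∧ W)))
= ¬((¬Z ∧ ¬W ∨ ¬Z ∧ W) ∧ (¬W ∨ ¬W))
= ¬((¬Z ∧ ¬W ∨ ¬Z ∧ W) ∧ ¬W)
= ¬(¬Z ∧ ¬W)
= Z ∨ W

Z ∨ W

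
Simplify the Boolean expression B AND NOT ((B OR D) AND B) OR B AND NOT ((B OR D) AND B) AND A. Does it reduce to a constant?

B AND NOT ((B OR D) AND B) OR B AND NOT ((B OR D) AND B) AND A
= B AND NOT ((B OR D) AND B)
= B AND NOT B
= FALSE

FALSE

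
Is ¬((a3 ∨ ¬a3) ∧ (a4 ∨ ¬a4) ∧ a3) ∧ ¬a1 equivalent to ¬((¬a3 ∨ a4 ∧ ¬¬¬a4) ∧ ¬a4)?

E1: ¬((a3 ∨ ¬a3) ∧ (a4 ∨ ¬a4) ∧ a3) ∧ ¬a1
    = ¬((a4 ∨ ¬a4) ∧ a3) ∧ ¬a1
    = ¬a3 ∧ ¬a1
E2: ¬((¬a3 ∨ a4 ∧ ¬¬¬a4) ∧ ¬a4)
    = ¬((¬a3 ∨ a4 ∧ ¬a4) ∧ ¬a4)
    = ¬(¬a3 ∧ ¬a4)
    = a3 ∨ a4
These differ: at a1=1, a3=0, a4=1, E1 = 0 but E2 = 1.

No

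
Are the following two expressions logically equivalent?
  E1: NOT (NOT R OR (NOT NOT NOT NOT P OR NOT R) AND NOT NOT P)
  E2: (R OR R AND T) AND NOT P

Yes

E1: NOT (NOT R OR (NOT NOT NOT NOT P OR NOT R) AND NOT NOT P)
    = NOT (NOT R OR (NOT NOT P OR NOT R) AND NOT NOT P)   — double negation
    = NOT (NOT R OR NOT NOT P)   — absorption
    = R AND NOT P   — De Morgan
E2: (R OR R AND T) AND NOT P
    = R AND NOT P   — absorption
Both reduce to R AND NOT P, so they are equivalent.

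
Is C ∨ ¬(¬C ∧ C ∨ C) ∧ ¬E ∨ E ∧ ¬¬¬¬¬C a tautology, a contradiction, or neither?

tautology

C ∨ ¬(¬C ∧ C ∨ C) ∧ ¬E ∨ E ∧ ¬¬¬¬¬C
= C ∨ ¬C ∧ ¬E ∨ E ∧ ¬¬¬¬¬C
= C ∨ ¬C ∧ ¬E ∨ E ∧ ¬¬¬C
= C ∨ ¬C ∧ ¬E ∨ E ∧ ¬C
= C ∨ ¬C
= True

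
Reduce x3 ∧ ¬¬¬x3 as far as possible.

False

x3 ∧ ¬¬¬x3
= x3 ∧ ¬x3   (double negation)
= False   (complement)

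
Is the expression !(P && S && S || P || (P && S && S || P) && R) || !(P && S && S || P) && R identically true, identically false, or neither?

!(P && S && S || P || (P && S && S || P) && R) || !(P && S && S || P) && R
= !(P && S && S || P) || !(P && S && S || P) && R   [absorption]
= !(P && S && S || P)   [absorption]
= !(P && S || P)   [idempotence]
= !P   [absorption]
This depends on P, so it is not a constant.

neither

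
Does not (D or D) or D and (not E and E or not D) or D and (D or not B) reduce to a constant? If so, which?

not (D or D) or D and (not E and E or not D) or D and (D or not B)
= not (D or D) or D and not D or D and (D or not B)   [complement / identity]
= not (D or D) or D and not D or D   [absorption]
= not D or D and not D or D   [idempotence]
= not D or D   [complement / identity]
= True   [complement]

yes, True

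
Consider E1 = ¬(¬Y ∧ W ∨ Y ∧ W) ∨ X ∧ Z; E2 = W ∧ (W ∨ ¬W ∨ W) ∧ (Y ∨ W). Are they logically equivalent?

No

E1: ¬(¬Y ∧ W ∨ Y ∧ W) ∨ X ∧ Z
    = ¬W ∨ X ∧ Z   [distribution]
E2: W ∧ (W ∨ ¬W ∨ W) ∧ (Y ∨ W)
    = W ∧ (W ∨ (W ∨ ¬W) ∧ Y)   [distribution]
    = W ∧ (W ∨ Y)   [complement / identity]
    = W   [absorption]
These differ: at W=0, X=0, Y=0, Z=0, E1 = 1 but E2 = 0.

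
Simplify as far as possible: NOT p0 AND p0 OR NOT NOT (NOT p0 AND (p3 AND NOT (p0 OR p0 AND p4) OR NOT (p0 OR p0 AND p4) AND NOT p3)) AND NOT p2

NOT p0 AND p0 OR NOT NOT (NOT p0 AND (p3 AND NOT (p0 OR p0 AND p4) OR NOT (p0 OR p0 AND p4) AND NOT p3)) AND NOT p2
= NOT p0 AND p0 OR NOT NOT (NOT p0 AND NOT (p0 OR p0 AND p4)) AND NOT p2   (distribution)
= NOT NOT (NOT p0 AND NOT (p0 OR p0 AND p4)) AND NOT p2   (complement / identity)
= NOT NOT (NOT p0 AND NOT p0) AND NOT p2   (absorption)
= NOT p0 AND NOT p0 AND NOT p2   (double negation)
= NOT p0 AND NOT p2   (idempotence)

NOT p0 AND NOT p2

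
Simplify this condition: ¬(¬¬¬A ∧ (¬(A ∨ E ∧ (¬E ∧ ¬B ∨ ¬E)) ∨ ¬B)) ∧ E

¬(¬¬¬A ∧ (¬(A ∨ E ∧ (¬E ∧ ¬B ∨ ¬E)) ∨ ¬B)) ∧ E
= ¬(¬A ∧ (¬(A ∨ E ∧ (¬E ∧ ¬B ∨ ¬E)) ∨ ¬B)) ∧ E   [double negation]
= ¬(¬A ∧ (¬(A ∨ E ∧ ¬E) ∨ ¬B)) ∧ E   [absorption]
= ¬(¬A ∧ (¬A ∨ ¬B)) ∧ E   [complement / identity]
= ¬¬A ∧ E   [absorption]
= A ∧ E   [double negation]

A ∧ E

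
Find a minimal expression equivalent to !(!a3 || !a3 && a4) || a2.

a3 || a2

!(!a3 || !a3 && a4) || a2
= !!a3 || a2   (absorption)
= a3 || a2   (double negation)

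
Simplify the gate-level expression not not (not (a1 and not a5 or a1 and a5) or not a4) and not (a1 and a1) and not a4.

not a1 and not a4

not not (not (a1 and not a5 or a1 and a5) or not a4) and not (a1 and a1) and not a4
= not not (not a1 or not a4) and not (a1 and a1) and not a4   [distribution]
= not not (not a1 or not a4) and not a1 and not a4   [idempotence]
= (not a1 or not a4) and not a1 and not a4   [double negation]
= not a1 and not a4   [absorption]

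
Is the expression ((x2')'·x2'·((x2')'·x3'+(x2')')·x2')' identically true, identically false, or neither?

identically true

((x2')'·x2'·((x2')'·x3'+(x2')')·x2')'
= ((x2')'·x2'·(x2')'·x2')'
= ((x2')'·x2')'
= x2'+x2
= 1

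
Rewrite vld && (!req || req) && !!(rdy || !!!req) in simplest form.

vld && (rdy || !req)

vld && (!req || req) && !!(rdy || !!!req)
= vld && !!(rdy || !!!req)   [complement / identity]
= vld && !!(rdy || !req)   [double negation]
= vld && (rdy || !req)   [double negation]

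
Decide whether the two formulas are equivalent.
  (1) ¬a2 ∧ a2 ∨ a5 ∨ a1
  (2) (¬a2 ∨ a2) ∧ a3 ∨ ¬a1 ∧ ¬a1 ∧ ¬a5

E1: ¬a2 ∧ a2 ∨ a5 ∨ a1
    = a5 ∨ a1   [complement / identity]
E2: (¬a2 ∨ a2) ∧ a3 ∨ ¬a1 ∧ ¬a1 ∧ ¬a5
    = (¬a2 ∨ a2) ∧ a3 ∨ ¬a1 ∧ ¬a5   [idempotence]
    = a3 ∨ ¬a1 ∧ ¬a5   [complement / identity]
These differ: at a1=1, a2=0, a3=0, a5=1, E1 = 1 but E2 = 0.

No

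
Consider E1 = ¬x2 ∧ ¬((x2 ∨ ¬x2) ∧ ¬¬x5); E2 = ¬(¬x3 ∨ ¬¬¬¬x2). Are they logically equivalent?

E1: ¬x2 ∧ ¬((x2 ∨ ¬x2) ∧ ¬¬x5)
    = ¬x2 ∧ ¬((x2 ∨ ¬x2) ∧ x5)   (double negation)
    = ¬x2 ∧ ¬x5   (complement / identity)
E2: ¬(¬x3 ∨ ¬¬¬¬x2)
    = ¬(¬x3 ∨ ¬¬x2)   (double negation)
    = x3 ∧ ¬x2   (De Morgan)
These differ: at x2=0, x3=0, x5=0, E1 = 1 but E2 = 0.

No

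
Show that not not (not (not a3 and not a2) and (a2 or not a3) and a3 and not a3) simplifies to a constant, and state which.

False

not not (not (not a3 and not a2) and (a2 or not a3) and a3 and not a3)
= not not ((a3 or a2) and (a2 or not a3) and a3 and not a3)   [De Morgan]
= (a3 or a2) and (a2 or not a3) and a3 and not a3   [double negation]
= (a3 and not a3 or a2) and a3 and not a3   [distribution]
= a3 and not a3   [absorption]
= False   [complement]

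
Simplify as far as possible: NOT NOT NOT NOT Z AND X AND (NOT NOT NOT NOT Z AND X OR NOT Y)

NOT NOT NOT NOT Z AND X AND (NOT NOT NOT NOT Z AND X OR NOT Y)
= NOT NOT NOT NOT Z AND X   [absorption]
= NOT NOT Z AND X   [double negation]
= Z AND X   [double negation]

Z AND X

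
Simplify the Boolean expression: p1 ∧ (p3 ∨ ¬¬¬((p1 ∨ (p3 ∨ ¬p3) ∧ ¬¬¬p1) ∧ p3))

p1

p1 ∧ (p3 ∨ ¬¬¬((p1 ∨ (p3 ∨ ¬p3) ∧ ¬¬¬p1) ∧ p3))
= p1 ∧ (p3 ∨ ¬¬¬((p1 ∨ (p3 ∨ ¬p3) ∧ ¬p1) ∧ p3))   — double negation
= p1 ∧ (p3 ∨ ¬¬¬((p1 ∨ ¬p1) ∧ p3))   — complement / identity
= p1 ∧ (p3 ∨ ¬¬¬p3)   — complement / identity
= p1 ∧ (p3 ∨ ¬p3)   — double negation
= p1   — complement / identity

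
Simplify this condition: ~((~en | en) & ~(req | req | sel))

~((~en | en) & ~(req | req | sel))
= ~~(req | req | sel)   (complement / identity)
= ~~(req | sel)   (idempotence)
= req | sel   (double negation)

req | sel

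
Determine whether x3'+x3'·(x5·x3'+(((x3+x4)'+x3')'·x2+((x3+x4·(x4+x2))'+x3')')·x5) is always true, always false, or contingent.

x3'+x3'·(x5·x3'+(((x3+x4)'+x3')'·x2+((x3+x4·(x4+x2))'+x3')')·x5)
= x3'+x3'·(x5·x3'+(((x3+x4)'+x3')'·x2+((x3+x4)'+x3')')·x5)
= x3'+x3'·(x5·x3'+((x3+x4)'+x3')'·x5)
= x3'+x3'·(x5·x3'+(x3+x4)·x3·x5)
= x3'+x3'·(x5·x3'+x3·x5)
= x3'+x3'·x5
= x3'
This depends on x3, so it is not a constant.

contingent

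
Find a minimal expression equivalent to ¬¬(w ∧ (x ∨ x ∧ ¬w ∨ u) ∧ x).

¬¬(w ∧ (x ∨ x ∧ ¬w ∨ u) ∧ x)
= ¬¬(w ∧ (x ∨ u) ∧ x)
= ¬¬(w ∧ x)
= w ∧ x

w ∧ x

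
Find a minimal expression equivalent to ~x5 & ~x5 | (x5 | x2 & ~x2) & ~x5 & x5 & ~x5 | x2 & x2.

~x5 & ~x5 | (x5 | x2 & ~x2) & ~x5 & x5 & ~x5 | x2 & x2
= ~x5 & ~x5 | (x5 | x2 & ~x2) & ~x5 & x5 & ~x5 | x2   — idempotence
= ~x5 & ~x5 | x5 & ~x5 & x5 & ~x5 | x2   — complement / identity
= ~x5 & ~x5 | x5 & ~x5 | x2   — idempotence
= ~x5 | x2   — distribution

~x5 | x2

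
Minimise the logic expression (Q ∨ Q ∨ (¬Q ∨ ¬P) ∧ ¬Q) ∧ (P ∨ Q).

(Q ∨ Q ∨ (¬Q ∨ ¬P) ∧ ¬Q) ∧ (P ∨ Q)
= (Q ∨ (¬Q ∨ ¬P) ∧ ¬Q) ∧ (P ∨ Q)   (idempotence)
= (Q ∨ ¬Q) ∧ (P ∨ Q)   (absorption)
= P ∨ Q   (complement / identity)

P ∨ Q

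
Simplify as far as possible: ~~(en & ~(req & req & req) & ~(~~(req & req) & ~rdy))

en & ~req

~~(en & ~(req & req & req) & ~(~~(req & req) & ~rdy))
= en & ~(req & req & req) & ~(~~(req & req) & ~rdy)
= en & ~(req & req) & ~(~~(req & req) & ~rdy)
= en & ~(req & req) & (~(req & req) | rdy)
= en & ~(req & req)
= en & ~req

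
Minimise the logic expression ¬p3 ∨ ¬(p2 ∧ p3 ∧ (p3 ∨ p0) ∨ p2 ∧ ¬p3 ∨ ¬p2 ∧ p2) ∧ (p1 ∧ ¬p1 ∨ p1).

¬p3 ∨ ¬(p2 ∧ p3 ∧ (p3 ∨ p0) ∨ p2 ∧ ¬p3 ∨ ¬p2 ∧ p2) ∧ (p1 ∧ ¬p1 ∨ p1)
= ¬p3 ∨ ¬(p2 ∧ p3 ∨ p2 ∧ ¬p3 ∨ ¬p2 ∧ p2) ∧ (p1 ∧ ¬p1 ∨ p1)   (absorption)
= ¬p3 ∨ ¬(p2 ∧ p3 ∨ p2 ∧ ¬p3) ∧ (p1 ∧ ¬p1 ∨ p1)   (complement / identity)
= ¬p3 ∨ ¬(p2 ∧ p3 ∨ p2 ∧ ¬p3) ∧ p1   (complement / identity)
= ¬p3 ∨ ¬p2 ∧ p1   (distribution)

¬p3 ∨ ¬p2 ∧ p1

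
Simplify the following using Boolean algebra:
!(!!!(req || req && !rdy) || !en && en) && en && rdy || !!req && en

!(!!!(req || req && !rdy) || !en && en) && en && rdy || !!req && en
= !!!!(req || req && !rdy) && en && rdy || !!req && en   [complement / identity]
= !!!!req && en && rdy || !!req && en   [absorption]
= !!req && en && rdy || !!req && en   [double negation]
= !!req && en   [absorption]
= req && en   [double negation]

req && en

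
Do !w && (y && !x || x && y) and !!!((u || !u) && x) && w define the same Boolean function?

No

E1: !w && (y && !x || x && y)
    = !w && y   — distribution
E2: !!!((u || !u) && x) && w
    = !!!x && w   — complement / identity
    = !x && w   — double negation
These differ: at u=0, w=1, x=0, y=1, E1 = 0 but E2 = 1.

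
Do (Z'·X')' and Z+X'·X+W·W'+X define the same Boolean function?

E1: (Z'·X')'
    = Z+X
E2: Z+X'·X+W·W'+X
    = Z+X'·X+X
    = Z+X
Both reduce to Z+X, so they are equivalent.

Yes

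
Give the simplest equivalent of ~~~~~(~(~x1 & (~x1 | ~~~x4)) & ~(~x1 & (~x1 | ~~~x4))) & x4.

~~~~~(~(~x1 & (~x1 | ~~~x4)) & ~(~x1 & (~x1 | ~~~x4))) & x4
= ~~~~~~(~x1 & (~x1 | ~~~x4)) & x4   (idempotence)
= ~~~~~~(~x1 & (~x1 | ~x4)) & x4   (double negation)
= ~~~~(~x1 & (~x1 | ~x4)) & x4   (double negation)
= ~~(~x1 & (~x1 | ~x4)) & x4   (double negation)
= ~~~x1 & x4   (absorption)
= ~x1 & x4   (double negation)

~x1 & x4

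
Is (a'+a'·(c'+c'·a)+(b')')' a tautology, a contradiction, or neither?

neither

(a'+a'·(c'+c'·a)+(b')')'
= (a'+a'·c'+(b')')'   — absorption
= (a'+(b')')'   — absorption
= a·b'   — De Morgan
This depends on a, b, so it is not a constant.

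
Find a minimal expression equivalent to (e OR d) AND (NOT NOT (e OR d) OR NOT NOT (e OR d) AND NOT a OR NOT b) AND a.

(e OR d) AND (NOT NOT (e OR d) OR NOT NOT (e OR d) AND NOT a OR NOT b) AND a
= (e OR d) AND (NOT NOT (e OR d) OR NOT b) AND a   (absorption)
= (e OR d) AND (e OR d OR NOT b) AND a   (double negation)
= (e OR d) AND a   (absorption)

(e OR d) AND a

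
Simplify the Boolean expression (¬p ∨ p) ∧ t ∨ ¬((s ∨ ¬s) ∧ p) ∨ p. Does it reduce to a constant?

True

(¬p ∨ p) ∧ t ∨ ¬((s ∨ ¬s) ∧ p) ∨ p
= (¬p ∨ p) ∧ t ∨ ¬p ∨ p   [complement / identity]
= ¬p ∨ p   [absorption]
= True   [complement]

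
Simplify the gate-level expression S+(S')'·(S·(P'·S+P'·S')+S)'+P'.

S+(S')'·(S·(P'·S+P'·S')+S)'+P'
= S+(S')'·(S·P'+S)'+P'   [distribution]
= S+S·(S·P'+S)'+P'   [double negation]
= S+S·S'+P'   [absorption]
= S+P'   [complement / identity]

S+P'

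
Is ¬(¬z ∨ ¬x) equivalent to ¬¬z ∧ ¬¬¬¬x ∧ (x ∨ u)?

Yes

E1: ¬(¬z ∨ ¬x)
    = z ∧ x   (De Morgan)
E2: ¬¬z ∧ ¬¬¬¬x ∧ (x ∨ u)
    = z ∧ ¬¬¬¬x ∧ (x ∨ u)   (double negation)
    = z ∧ ¬¬x ∧ (x ∨ u)   (double negation)
    = z ∧ x ∧ (x ∨ u)   (double negation)
    = z ∧ x   (absorption)
Both reduce to z ∧ x, so they are equivalent.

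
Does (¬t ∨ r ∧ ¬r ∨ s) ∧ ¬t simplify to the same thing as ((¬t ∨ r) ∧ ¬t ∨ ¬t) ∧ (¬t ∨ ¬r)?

E1: (¬t ∨ r ∧ ¬r ∨ s) ∧ ¬t
    = (¬t ∨ s) ∧ ¬t   — complement / identity
    = ¬t   — absorption
E2: ((¬t ∨ r) ∧ ¬t ∨ ¬t) ∧ (¬t ∨ ¬r)
    = (¬t ∨ ¬t) ∧ (¬t ∨ ¬r)   — absorption
    = ¬t ∧ ¬r ∨ ¬t   — distribution
    = ¬t   — absorption
Both reduce to ¬t, so they are equivalent.

Yes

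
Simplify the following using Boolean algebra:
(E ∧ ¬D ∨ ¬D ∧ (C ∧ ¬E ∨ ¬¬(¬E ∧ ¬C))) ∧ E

¬D ∧ E

(E ∧ ¬D ∨ ¬D ∧ (C ∧ ¬E ∨ ¬¬(¬E ∧ ¬C))) ∧ E
= (E ∧ ¬D ∨ ¬D ∧ (C ∧ ¬E ∨ ¬E ∧ ¬C)) ∧ E
= (E ∧ ¬D ∨ ¬D ∧ ¬E) ∧ E
= ¬D ∧ E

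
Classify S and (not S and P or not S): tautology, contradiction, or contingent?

contradiction

S and (not S and P or not S)
= S and not S   (absorption)
= False   (complement)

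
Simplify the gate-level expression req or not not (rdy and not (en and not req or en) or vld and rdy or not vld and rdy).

req or not not (rdy and not (en and not req or en) or vld and rdy or not vld and rdy)
= req or not not (rdy and not en or vld and rdy or not vld and rdy)   (absorption)
= req or not not (rdy and not en or rdy)   (distribution)
= req or rdy and not en or rdy   (double negation)
= req or rdy   (absorption)

req or rdy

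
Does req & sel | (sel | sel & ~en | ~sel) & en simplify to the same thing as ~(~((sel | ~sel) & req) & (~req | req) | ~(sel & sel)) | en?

E1: req & sel | (sel | sel & ~en | ~sel) & en
    = req & sel | (sel | ~sel) & en   [absorption]
    = req & sel | en   [complement / identity]
E2: ~(~((sel | ~sel) & req) & (~req | req) | ~(sel & sel)) | en
    = ~(~((sel | ~sel) & req) & (~req | req) | ~sel) | en   [idempotence]
    = ~(~((sel | ~sel) & req) | ~sel) | en   [complement / identity]
    = ~(~req | ~sel) | en   [complement / identity]
    = req & sel | en   [De Morgan]
Both reduce to req & sel | en, so they are equivalent.

Yes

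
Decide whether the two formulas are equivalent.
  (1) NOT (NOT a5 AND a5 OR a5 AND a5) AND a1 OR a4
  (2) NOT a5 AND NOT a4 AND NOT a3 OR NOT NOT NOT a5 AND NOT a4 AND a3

No

E1: NOT (NOT a5 AND a5 OR a5 AND a5) AND a1 OR a4
    = NOT a5 AND a1 OR a4
E2: NOT a5 AND NOT a4 AND NOT a3 OR NOT NOT NOT a5 AND NOT a4 AND a3
    = NOT a5 AND NOT a4 AND NOT a3 OR NOT a5 AND NOT a4 AND a3
    = NOT a5 AND NOT a4
These differ: at a1=1, a3=0, a4=1, a5=0, E1 = 1 but E2 = 0.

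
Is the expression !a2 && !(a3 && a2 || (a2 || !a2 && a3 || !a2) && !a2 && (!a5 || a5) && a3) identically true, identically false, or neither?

!a2 && !(a3 && a2 || (a2 || !a2 && a3 || !a2) && !a2 && (!a5 || a5) && a3)
= !a2 && !(a3 && a2 || (a2 || !a2 && a3 || !a2) && !a2 && a3)   — complement / identity
= !a2 && !(a3 && a2 || (a2 || !a2) && !a2 && a3)   — absorption
= !a2 && !(a3 && a2 || !a2 && a3)   — complement / identity
= !a2 && !a3   — distribution
This depends on a2, a3, so it is not a constant.

neither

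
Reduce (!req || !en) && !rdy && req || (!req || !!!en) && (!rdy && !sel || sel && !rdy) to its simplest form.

(!req || !en) && !rdy

(!req || !en) && !rdy && req || (!req || !!!en) && (!rdy && !sel || sel && !rdy)
= (!req || !en) && !rdy && req || (!req || !!!en) && !rdy
= (!req || !en) && !rdy && req || (!req || !en) && !rdy
= (!req || !en) && (!rdy && req || !rdy)
= (!req || !en) && !rdy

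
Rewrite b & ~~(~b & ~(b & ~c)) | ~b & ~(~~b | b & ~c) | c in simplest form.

b & ~~(~b & ~(b & ~c)) | ~b & ~(~~b | b & ~c) | c
= b & ~(b | b & ~c) | ~b & ~(~~b | b & ~c) | c   — De Morgan
= b & ~(b | b & ~c) | ~b & ~(b | b & ~c) | c   — double negation
= ~(b | b & ~c) | c   — distribution
= ~b | c   — absorption

~b | c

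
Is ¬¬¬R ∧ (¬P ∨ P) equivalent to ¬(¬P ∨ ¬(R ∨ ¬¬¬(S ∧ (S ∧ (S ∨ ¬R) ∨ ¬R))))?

No

E1: ¬¬¬R ∧ (¬P ∨ P)
    = ¬R ∧ (¬P ∨ P)   (double negation)
    = ¬R   (complement / identity)
E2: ¬(¬P ∨ ¬(R ∨ ¬¬¬(S ∧ (S ∧ (S ∨ ¬R) ∨ ¬R))))
    = ¬(¬P ∨ ¬(R ∨ ¬(S ∧ (S ∧ (S ∨ ¬R) ∨ ¬R))))   (double negation)
    = ¬(¬P ∨ ¬(R ∨ ¬(S ∧ (S ∨ ¬R))))   (absorption)
    = P ∧ (R ∨ ¬(S ∧ (S ∨ ¬R)))   (De Morgan)
    = P ∧ (R ∨ ¬S)   (absorption)
These differ: at P=0, R=0, S=1, E1 = 1 but E2 = 0.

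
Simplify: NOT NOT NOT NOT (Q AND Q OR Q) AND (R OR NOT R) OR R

NOT NOT NOT NOT (Q AND Q OR Q) AND (R OR NOT R) OR R
= NOT NOT NOT NOT (Q AND Q OR Q) OR R   (complement / identity)
= NOT NOT (Q AND Q OR Q) OR R   (double negation)
= NOT NOT (Q OR Q) OR R   (idempotence)
= NOT NOT Q OR R   (idempotence)
= Q OR R   (double negation)

Q OR R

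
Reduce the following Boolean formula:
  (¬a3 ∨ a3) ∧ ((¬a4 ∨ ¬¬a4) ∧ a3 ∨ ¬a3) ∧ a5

a5

(¬a3 ∨ a3) ∧ ((¬a4 ∨ ¬¬a4) ∧ a3 ∨ ¬a3) ∧ a5
= (¬a3 ∨ a3) ∧ ((¬a4 ∨ a4) ∧ a3 ∨ ¬a3) ∧ a5   [double negation]
= (¬a3 ∨ a3) ∧ (a3 ∨ ¬a3) ∧ a5   [complement / identity]
= (¬a3 ∨ a3) ∧ a5   [complement / identity]
= a5   [complement / identity]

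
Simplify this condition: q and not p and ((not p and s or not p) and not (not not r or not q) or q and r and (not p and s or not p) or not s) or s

q and not p or s

q and not p and ((not p and s or not p) and not (not not r or not q) or q and r and (not p and s or not p) or not s) or s
= q and not p and ((not p and s or not p) and not r and q or q and r and (not p and s or not p) or not s) or s   [De Morgan]
= q and not p and ((not r and q or q and r) and (not p and s or not p) or not s) or s   [distribution]
= q and not p and ((not r and q or q and r) and not p or not s) or s   [absorption]
= q and not p and (q and not p or not s) or s   [distribution]
= q and not p or s   [absorption]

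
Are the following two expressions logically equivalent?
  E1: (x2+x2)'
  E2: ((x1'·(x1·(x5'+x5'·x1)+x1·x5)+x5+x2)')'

E1: (x2+x2)'
    = x2'   [idempotence]
E2: ((x1'·(x1·(x5'+x5'·x1)+x1·x5)+x5+x2)')'
    = ((x1'·(x1·x5'+x1·x5)+x5+x2)')'   [absorption]
    = ((x1'·x1+x5+x2)')'   [distribution]
    = ((x5+x2)')'   [complement / identity]
    = x5+x2   [double negation]
These differ: at x1=1, x2=1, x5=1, E1 = 0 but E2 = 1.

No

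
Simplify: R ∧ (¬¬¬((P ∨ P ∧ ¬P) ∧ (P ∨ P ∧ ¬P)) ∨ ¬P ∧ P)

R ∧ ¬P

R ∧ (¬¬¬((P ∨ P ∧ ¬P) ∧ (P ∨ P ∧ ¬P)) ∨ ¬P ∧ P)
= R ∧ ¬¬¬((P ∨ P ∧ ¬P) ∧ (P ∨ P ∧ ¬P))   — complement / identity
= R ∧ ¬¬¬(P ∧ ¬P ∨ P ∧ P)   — distribution
= R ∧ ¬(P ∧ ¬P ∨ P ∧ P)   — double negation
= R ∧ ¬P   — distribution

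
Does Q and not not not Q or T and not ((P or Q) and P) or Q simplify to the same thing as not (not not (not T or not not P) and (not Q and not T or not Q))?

E1: Q and not not not Q or T and not ((P or Q) and P) or Q
    = Q and not Q or T and not ((P or Q) and P) or Q   (double negation)
    = T and not ((P or Q) and P) or Q   (complement / identity)
    = T and not P or Q   (absorption)
E2: not (not not (not T or not not P) and (not Q and not T or not Q))
    = not (not not (not T or not not P) and not Q)   (absorption)
    = not (not (T and not P) and not Q)   (De Morgan)
    = T and not P or Q   (De Morgan)
Both reduce to T and not P or Q, so they are equivalent.

Yes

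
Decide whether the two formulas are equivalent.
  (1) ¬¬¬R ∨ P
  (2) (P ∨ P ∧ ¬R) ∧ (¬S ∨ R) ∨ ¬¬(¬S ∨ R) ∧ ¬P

No

E1: ¬¬¬R ∨ P
    = ¬R ∨ P   (double negation)
E2: (P ∨ P ∧ ¬R) ∧ (¬S ∨ R) ∨ ¬¬(¬S ∨ R) ∧ ¬P
    = P ∧ (¬S ∨ R) ∨ ¬¬(¬S ∨ R) ∧ ¬P   (absorption)
    = P ∧ (¬S ∨ R) ∨ (¬S ∨ R) ∧ ¬P   (double negation)
    = ¬S ∨ R   (distribution)
These differ: at P=0, R=0, S=1, E1 = 1 but E2 = 0.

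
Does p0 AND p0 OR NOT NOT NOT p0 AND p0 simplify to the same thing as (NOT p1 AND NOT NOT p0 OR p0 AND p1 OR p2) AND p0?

Yes

E1: p0 AND p0 OR NOT NOT NOT p0 AND p0
    = p0 AND p0 OR NOT p0 AND p0
    = p0
E2: (NOT p1 AND NOT NOT p0 OR p0 AND p1 OR p2) AND p0
    = (NOT p1 AND p0 OR p0 AND p1 OR p2) AND p0
    = (p0 OR p2) AND p0
    = p0
Both reduce to p0, so they are equivalent.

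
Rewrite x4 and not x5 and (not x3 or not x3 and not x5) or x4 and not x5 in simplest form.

x4 and not x5

x4 and not x5 and (not x3 or not x3 and not x5) or x4 and not x5
= x4 and not x5 and not x3 or x4 and not x5   [absorption]
= x4 and not x5   [absorption]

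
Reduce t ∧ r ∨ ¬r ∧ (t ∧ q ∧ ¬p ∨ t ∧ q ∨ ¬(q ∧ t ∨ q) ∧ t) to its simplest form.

t

t ∧ r ∨ ¬r ∧ (t ∧ q ∧ ¬p ∨ t ∧ q ∨ ¬(q ∧ t ∨ q) ∧ t)
= t ∧ r ∨ ¬r ∧ (t ∧ q ∨ ¬(q ∧ t ∨ q) ∧ t)   [absorption]
= t ∧ r ∨ ¬r ∧ (t ∧ q ∨ ¬q ∧ t)   [absorption]
= t ∧ r ∨ ¬r ∧ t ∧ (q ∨ ¬q)   [distribution]
= t ∧ r ∨ ¬r ∧ t   [complement / identity]
= t   [distribution]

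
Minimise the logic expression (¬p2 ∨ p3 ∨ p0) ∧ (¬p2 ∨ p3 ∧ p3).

(¬p2 ∨ p3 ∨ p0) ∧ (¬p2 ∨ p3 ∧ p3)
= (¬p2 ∨ p3 ∨ p0) ∧ (¬p2 ∨ p3)
= ¬p2 ∨ p3

¬p2 ∨ p3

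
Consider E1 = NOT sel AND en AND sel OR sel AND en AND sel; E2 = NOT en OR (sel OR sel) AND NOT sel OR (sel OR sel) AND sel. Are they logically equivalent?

E1: NOT sel AND en AND sel OR sel AND en AND sel
    = en AND sel   (distribution)
E2: NOT en OR (sel OR sel) AND NOT sel OR (sel OR sel) AND sel
    = NOT en OR sel OR sel   (distribution)
    = NOT en OR sel   (idempotence)
These differ: at en=0, sel=0, E1 = 0 but E2 = 1.

No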